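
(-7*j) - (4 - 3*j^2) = 3*j^2 - 7*j - 4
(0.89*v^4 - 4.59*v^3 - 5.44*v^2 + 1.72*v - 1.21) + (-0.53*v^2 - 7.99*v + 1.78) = 0.89*v^4 - 4.59*v^3 - 5.97*v^2 - 6.27*v + 0.57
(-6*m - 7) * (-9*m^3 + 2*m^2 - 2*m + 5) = 54*m^4 + 51*m^3 - 2*m^2 - 16*m - 35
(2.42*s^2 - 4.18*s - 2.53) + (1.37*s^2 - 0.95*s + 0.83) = 3.79*s^2 - 5.13*s - 1.7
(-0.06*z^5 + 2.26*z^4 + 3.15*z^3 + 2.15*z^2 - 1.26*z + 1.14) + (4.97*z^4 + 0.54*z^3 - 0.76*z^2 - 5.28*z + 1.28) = -0.06*z^5 + 7.23*z^4 + 3.69*z^3 + 1.39*z^2 - 6.54*z + 2.42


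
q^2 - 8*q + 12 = (q - 6)*(q - 2)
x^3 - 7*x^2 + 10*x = x*(x - 5)*(x - 2)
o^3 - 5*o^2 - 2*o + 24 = (o - 4)*(o - 3)*(o + 2)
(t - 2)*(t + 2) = t^2 - 4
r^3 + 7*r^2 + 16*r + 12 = (r + 2)^2*(r + 3)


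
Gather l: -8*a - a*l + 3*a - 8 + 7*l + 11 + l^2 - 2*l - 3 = -5*a + l^2 + l*(5 - a)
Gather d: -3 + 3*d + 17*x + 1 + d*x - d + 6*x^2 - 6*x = d*(x + 2) + 6*x^2 + 11*x - 2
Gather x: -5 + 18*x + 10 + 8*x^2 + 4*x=8*x^2 + 22*x + 5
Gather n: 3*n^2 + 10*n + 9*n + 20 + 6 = 3*n^2 + 19*n + 26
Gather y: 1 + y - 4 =y - 3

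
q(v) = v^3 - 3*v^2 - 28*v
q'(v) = 3*v^2 - 6*v - 28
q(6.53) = -32.32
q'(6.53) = 60.74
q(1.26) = -38.04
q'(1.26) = -30.80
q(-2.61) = 34.86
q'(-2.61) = 8.10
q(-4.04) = -1.78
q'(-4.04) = 45.20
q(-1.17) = 27.05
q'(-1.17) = -16.87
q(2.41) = -70.91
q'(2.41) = -25.04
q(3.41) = -90.71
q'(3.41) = -13.58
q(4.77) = -93.29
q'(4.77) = 11.64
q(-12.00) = -1824.00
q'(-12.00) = 476.00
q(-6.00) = -156.00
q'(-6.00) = 116.00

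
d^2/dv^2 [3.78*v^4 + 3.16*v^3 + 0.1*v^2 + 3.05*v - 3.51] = 45.36*v^2 + 18.96*v + 0.2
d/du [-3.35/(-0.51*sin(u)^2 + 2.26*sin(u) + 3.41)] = (7.571 - 3.417*sin(u))*cos(u)/(-0.51*sin(u)^2 + 2.26*sin(u) + 3.41)^2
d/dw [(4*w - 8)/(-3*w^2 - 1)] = 4*(-3*w^2 + 6*w*(w - 2) - 1)/(3*w^2 + 1)^2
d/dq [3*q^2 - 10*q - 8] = 6*q - 10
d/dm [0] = 0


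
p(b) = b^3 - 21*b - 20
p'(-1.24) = -16.39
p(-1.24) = 4.13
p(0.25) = -25.23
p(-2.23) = 15.74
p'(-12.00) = 411.00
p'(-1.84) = -10.84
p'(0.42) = -20.47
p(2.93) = -56.38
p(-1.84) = 12.41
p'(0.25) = -20.81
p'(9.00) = 222.00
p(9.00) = 520.00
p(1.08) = -41.42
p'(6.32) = 98.83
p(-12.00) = -1496.00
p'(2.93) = 4.75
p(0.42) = -28.75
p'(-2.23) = -6.08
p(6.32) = 99.72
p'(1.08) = -17.50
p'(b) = 3*b^2 - 21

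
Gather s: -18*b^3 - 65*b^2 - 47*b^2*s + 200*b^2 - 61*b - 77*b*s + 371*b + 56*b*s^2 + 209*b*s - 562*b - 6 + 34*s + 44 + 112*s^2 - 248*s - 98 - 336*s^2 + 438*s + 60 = -18*b^3 + 135*b^2 - 252*b + s^2*(56*b - 224) + s*(-47*b^2 + 132*b + 224)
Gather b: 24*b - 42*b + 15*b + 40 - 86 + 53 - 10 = -3*b - 3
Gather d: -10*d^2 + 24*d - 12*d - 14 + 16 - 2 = -10*d^2 + 12*d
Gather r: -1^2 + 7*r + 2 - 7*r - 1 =0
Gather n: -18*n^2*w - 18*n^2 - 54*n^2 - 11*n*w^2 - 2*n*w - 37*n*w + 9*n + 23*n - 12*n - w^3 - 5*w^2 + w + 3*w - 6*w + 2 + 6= n^2*(-18*w - 72) + n*(-11*w^2 - 39*w + 20) - w^3 - 5*w^2 - 2*w + 8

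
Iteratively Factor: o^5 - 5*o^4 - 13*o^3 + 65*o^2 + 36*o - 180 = (o - 2)*(o^4 - 3*o^3 - 19*o^2 + 27*o + 90) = (o - 2)*(o + 3)*(o^3 - 6*o^2 - o + 30) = (o - 2)*(o + 2)*(o + 3)*(o^2 - 8*o + 15) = (o - 5)*(o - 2)*(o + 2)*(o + 3)*(o - 3)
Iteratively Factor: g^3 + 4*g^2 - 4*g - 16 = (g + 2)*(g^2 + 2*g - 8) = (g - 2)*(g + 2)*(g + 4)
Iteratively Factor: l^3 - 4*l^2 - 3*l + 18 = (l - 3)*(l^2 - l - 6) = (l - 3)*(l + 2)*(l - 3)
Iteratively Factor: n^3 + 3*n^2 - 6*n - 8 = (n + 1)*(n^2 + 2*n - 8) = (n - 2)*(n + 1)*(n + 4)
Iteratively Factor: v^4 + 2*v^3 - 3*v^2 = (v + 3)*(v^3 - v^2) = (v - 1)*(v + 3)*(v^2) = v*(v - 1)*(v + 3)*(v)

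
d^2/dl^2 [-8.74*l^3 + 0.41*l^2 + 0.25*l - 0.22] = 0.82 - 52.44*l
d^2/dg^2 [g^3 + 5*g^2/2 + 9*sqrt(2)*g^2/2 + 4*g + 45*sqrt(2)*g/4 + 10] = 6*g + 5 + 9*sqrt(2)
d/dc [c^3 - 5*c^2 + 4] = c*(3*c - 10)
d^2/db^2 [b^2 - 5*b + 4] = 2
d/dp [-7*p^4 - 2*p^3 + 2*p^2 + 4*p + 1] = -28*p^3 - 6*p^2 + 4*p + 4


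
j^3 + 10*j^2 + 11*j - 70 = (j - 2)*(j + 5)*(j + 7)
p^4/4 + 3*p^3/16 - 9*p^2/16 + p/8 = p*(p/4 + 1/2)*(p - 1)*(p - 1/4)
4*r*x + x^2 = x*(4*r + x)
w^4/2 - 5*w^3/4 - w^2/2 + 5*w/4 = w*(w/2 + 1/2)*(w - 5/2)*(w - 1)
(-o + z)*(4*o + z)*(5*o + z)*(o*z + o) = -20*o^4*z - 20*o^4 + 11*o^3*z^2 + 11*o^3*z + 8*o^2*z^3 + 8*o^2*z^2 + o*z^4 + o*z^3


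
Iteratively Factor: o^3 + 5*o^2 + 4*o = (o + 1)*(o^2 + 4*o) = o*(o + 1)*(o + 4)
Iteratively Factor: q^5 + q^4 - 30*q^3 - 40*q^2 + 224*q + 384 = (q + 3)*(q^4 - 2*q^3 - 24*q^2 + 32*q + 128) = (q + 2)*(q + 3)*(q^3 - 4*q^2 - 16*q + 64) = (q - 4)*(q + 2)*(q + 3)*(q^2 - 16) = (q - 4)^2*(q + 2)*(q + 3)*(q + 4)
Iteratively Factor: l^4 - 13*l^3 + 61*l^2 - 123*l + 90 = (l - 5)*(l^3 - 8*l^2 + 21*l - 18) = (l - 5)*(l - 3)*(l^2 - 5*l + 6) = (l - 5)*(l - 3)*(l - 2)*(l - 3)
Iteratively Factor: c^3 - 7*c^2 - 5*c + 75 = (c - 5)*(c^2 - 2*c - 15) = (c - 5)*(c + 3)*(c - 5)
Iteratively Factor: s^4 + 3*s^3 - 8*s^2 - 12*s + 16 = (s + 4)*(s^3 - s^2 - 4*s + 4) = (s + 2)*(s + 4)*(s^2 - 3*s + 2) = (s - 2)*(s + 2)*(s + 4)*(s - 1)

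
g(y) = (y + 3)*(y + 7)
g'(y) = 2*y + 10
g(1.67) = 40.49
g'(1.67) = 13.34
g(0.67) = 28.15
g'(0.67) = 11.34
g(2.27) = 48.85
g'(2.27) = 14.54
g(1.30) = 35.69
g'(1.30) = 12.60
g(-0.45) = 16.70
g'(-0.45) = 9.10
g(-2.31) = 3.24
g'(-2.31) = 5.38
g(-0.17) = 19.33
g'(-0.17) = 9.66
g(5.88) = 114.37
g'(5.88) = 21.76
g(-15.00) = 96.00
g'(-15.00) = -20.00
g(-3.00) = 0.00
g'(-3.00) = 4.00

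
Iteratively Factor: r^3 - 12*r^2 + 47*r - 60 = (r - 3)*(r^2 - 9*r + 20) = (r - 5)*(r - 3)*(r - 4)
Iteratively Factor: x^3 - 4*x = (x)*(x^2 - 4) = x*(x + 2)*(x - 2)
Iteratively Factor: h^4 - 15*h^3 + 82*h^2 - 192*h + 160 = (h - 4)*(h^3 - 11*h^2 + 38*h - 40) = (h - 4)*(h - 2)*(h^2 - 9*h + 20) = (h - 5)*(h - 4)*(h - 2)*(h - 4)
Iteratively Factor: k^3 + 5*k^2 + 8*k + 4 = (k + 2)*(k^2 + 3*k + 2) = (k + 1)*(k + 2)*(k + 2)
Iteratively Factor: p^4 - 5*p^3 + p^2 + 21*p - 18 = (p - 3)*(p^3 - 2*p^2 - 5*p + 6) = (p - 3)*(p + 2)*(p^2 - 4*p + 3) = (p - 3)*(p - 1)*(p + 2)*(p - 3)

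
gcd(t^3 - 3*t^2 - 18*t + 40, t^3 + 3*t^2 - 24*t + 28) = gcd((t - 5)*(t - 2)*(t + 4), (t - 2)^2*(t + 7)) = t - 2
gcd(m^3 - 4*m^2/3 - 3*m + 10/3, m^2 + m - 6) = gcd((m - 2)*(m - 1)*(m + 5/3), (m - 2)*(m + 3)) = m - 2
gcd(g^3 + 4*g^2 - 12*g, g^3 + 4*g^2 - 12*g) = g^3 + 4*g^2 - 12*g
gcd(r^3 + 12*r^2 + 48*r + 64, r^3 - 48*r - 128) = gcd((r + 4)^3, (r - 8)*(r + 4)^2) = r^2 + 8*r + 16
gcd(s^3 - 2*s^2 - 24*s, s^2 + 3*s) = s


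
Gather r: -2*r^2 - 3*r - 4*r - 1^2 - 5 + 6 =-2*r^2 - 7*r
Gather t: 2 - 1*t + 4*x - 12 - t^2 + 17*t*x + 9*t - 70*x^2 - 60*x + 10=-t^2 + t*(17*x + 8) - 70*x^2 - 56*x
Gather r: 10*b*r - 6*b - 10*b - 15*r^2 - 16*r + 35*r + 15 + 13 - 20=-16*b - 15*r^2 + r*(10*b + 19) + 8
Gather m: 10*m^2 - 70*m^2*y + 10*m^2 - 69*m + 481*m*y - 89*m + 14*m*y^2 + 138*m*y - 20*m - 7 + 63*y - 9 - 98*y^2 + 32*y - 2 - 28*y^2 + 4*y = m^2*(20 - 70*y) + m*(14*y^2 + 619*y - 178) - 126*y^2 + 99*y - 18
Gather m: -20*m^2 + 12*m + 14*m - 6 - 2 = -20*m^2 + 26*m - 8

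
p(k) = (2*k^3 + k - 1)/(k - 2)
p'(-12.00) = -44.09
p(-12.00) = 247.79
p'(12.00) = 51.83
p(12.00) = 346.70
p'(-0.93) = -1.70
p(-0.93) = 1.21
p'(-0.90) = -1.62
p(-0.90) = 1.16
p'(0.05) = -0.27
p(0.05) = 0.49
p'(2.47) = -63.08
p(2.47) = 67.25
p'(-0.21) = -0.32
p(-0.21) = 0.56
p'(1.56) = -77.57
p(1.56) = -18.53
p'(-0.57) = -0.85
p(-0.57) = 0.76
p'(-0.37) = -0.51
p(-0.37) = 0.62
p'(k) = (6*k^2 + 1)/(k - 2) - (2*k^3 + k - 1)/(k - 2)^2 = (4*k^3 - 12*k^2 - 1)/(k^2 - 4*k + 4)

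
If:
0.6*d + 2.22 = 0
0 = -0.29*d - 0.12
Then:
No Solution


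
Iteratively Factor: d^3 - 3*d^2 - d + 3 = (d - 3)*(d^2 - 1) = (d - 3)*(d - 1)*(d + 1)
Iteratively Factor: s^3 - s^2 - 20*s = (s - 5)*(s^2 + 4*s) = s*(s - 5)*(s + 4)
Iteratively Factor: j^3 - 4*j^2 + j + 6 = (j + 1)*(j^2 - 5*j + 6) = (j - 3)*(j + 1)*(j - 2)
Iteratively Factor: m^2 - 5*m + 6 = (m - 3)*(m - 2)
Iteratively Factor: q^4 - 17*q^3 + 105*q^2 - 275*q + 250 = (q - 5)*(q^3 - 12*q^2 + 45*q - 50) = (q - 5)^2*(q^2 - 7*q + 10) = (q - 5)^3*(q - 2)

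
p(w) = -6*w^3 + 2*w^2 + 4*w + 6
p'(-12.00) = -2636.00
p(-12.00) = 10614.00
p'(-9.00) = -1490.00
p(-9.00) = 4506.00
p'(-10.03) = -1846.94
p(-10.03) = 6221.24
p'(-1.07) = -20.89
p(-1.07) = 11.36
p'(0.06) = 4.18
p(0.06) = 6.25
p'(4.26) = -305.62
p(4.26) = -404.52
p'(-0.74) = -8.82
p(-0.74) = 6.57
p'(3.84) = -246.06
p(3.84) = -288.89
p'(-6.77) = -848.07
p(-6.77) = 1932.32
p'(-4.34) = -352.40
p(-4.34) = 516.79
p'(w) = -18*w^2 + 4*w + 4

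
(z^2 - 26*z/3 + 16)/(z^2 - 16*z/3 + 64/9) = 3*(z - 6)/(3*z - 8)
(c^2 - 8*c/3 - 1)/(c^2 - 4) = (c^2 - 8*c/3 - 1)/(c^2 - 4)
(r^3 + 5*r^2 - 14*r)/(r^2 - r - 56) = r*(r - 2)/(r - 8)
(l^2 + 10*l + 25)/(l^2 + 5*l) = (l + 5)/l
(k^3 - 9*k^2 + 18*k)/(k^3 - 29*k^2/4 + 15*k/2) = 4*(k - 3)/(4*k - 5)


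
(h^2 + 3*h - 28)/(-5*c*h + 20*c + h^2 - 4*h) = (-h - 7)/(5*c - h)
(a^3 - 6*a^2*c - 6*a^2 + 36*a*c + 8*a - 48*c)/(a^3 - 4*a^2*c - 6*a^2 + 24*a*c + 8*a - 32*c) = (a - 6*c)/(a - 4*c)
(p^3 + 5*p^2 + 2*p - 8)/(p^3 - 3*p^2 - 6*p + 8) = (p + 4)/(p - 4)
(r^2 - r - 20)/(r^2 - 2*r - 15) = (r + 4)/(r + 3)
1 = 1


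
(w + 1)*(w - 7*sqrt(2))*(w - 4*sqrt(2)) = w^3 - 11*sqrt(2)*w^2 + w^2 - 11*sqrt(2)*w + 56*w + 56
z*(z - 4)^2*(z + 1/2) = z^4 - 15*z^3/2 + 12*z^2 + 8*z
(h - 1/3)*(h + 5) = h^2 + 14*h/3 - 5/3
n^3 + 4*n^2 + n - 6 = (n - 1)*(n + 2)*(n + 3)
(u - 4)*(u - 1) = u^2 - 5*u + 4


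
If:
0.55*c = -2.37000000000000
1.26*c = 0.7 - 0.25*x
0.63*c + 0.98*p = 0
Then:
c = -4.31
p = 2.77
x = 24.52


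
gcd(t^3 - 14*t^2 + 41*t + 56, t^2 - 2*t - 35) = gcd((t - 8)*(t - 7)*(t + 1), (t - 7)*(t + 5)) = t - 7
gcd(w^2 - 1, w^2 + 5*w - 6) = w - 1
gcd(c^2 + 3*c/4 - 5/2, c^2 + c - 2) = c + 2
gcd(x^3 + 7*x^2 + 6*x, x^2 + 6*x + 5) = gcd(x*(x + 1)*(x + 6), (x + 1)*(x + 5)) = x + 1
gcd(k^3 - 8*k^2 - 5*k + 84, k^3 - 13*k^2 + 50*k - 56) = k^2 - 11*k + 28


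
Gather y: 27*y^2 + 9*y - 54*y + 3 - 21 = 27*y^2 - 45*y - 18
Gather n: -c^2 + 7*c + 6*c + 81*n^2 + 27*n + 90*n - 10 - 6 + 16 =-c^2 + 13*c + 81*n^2 + 117*n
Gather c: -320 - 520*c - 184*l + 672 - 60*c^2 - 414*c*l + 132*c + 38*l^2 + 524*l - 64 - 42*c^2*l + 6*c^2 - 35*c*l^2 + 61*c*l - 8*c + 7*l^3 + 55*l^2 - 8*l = c^2*(-42*l - 54) + c*(-35*l^2 - 353*l - 396) + 7*l^3 + 93*l^2 + 332*l + 288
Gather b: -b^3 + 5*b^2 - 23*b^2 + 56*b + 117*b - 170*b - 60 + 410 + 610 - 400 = -b^3 - 18*b^2 + 3*b + 560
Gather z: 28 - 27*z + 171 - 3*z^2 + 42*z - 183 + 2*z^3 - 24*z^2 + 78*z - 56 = 2*z^3 - 27*z^2 + 93*z - 40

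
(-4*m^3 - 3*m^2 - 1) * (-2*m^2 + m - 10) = 8*m^5 + 2*m^4 + 37*m^3 + 32*m^2 - m + 10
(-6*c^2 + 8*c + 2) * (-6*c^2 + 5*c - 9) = 36*c^4 - 78*c^3 + 82*c^2 - 62*c - 18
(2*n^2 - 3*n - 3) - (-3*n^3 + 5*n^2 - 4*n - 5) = 3*n^3 - 3*n^2 + n + 2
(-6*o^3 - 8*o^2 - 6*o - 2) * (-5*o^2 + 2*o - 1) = 30*o^5 + 28*o^4 + 20*o^3 + 6*o^2 + 2*o + 2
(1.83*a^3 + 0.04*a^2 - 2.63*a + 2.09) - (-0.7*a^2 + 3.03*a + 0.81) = 1.83*a^3 + 0.74*a^2 - 5.66*a + 1.28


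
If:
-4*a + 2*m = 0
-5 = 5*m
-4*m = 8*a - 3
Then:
No Solution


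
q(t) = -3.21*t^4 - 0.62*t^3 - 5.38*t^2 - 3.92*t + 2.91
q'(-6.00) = 2767.12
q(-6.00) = -4193.49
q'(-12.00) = 22044.88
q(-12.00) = -66215.97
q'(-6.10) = 2906.94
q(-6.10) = -4477.15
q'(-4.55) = 1216.01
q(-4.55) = -1408.02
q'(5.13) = -1841.54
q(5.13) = -2465.67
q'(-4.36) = 1071.84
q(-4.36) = -1190.87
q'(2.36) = -208.45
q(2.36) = -144.03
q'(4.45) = -1220.11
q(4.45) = -1434.47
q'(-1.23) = 30.39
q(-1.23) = -6.60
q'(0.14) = -5.50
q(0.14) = 2.25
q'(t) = -12.84*t^3 - 1.86*t^2 - 10.76*t - 3.92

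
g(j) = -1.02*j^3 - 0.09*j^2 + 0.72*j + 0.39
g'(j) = -3.06*j^2 - 0.18*j + 0.72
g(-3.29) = 33.37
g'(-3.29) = -31.81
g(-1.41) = 2.06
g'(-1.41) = -5.11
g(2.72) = -18.84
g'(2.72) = -22.41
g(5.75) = -192.36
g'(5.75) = -101.49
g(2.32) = -11.16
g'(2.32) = -16.17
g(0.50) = 0.60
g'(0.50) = -0.14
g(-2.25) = 9.93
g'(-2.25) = -14.37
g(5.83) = -200.59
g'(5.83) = -104.34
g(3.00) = -25.80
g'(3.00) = -27.36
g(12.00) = -1766.49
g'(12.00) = -442.08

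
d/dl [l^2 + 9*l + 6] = 2*l + 9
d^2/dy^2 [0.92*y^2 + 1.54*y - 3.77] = 1.84000000000000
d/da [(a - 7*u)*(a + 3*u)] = 2*a - 4*u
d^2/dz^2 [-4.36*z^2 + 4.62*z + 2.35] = -8.72000000000000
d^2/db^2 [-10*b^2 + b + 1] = -20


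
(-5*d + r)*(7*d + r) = -35*d^2 + 2*d*r + r^2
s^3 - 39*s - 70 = (s - 7)*(s + 2)*(s + 5)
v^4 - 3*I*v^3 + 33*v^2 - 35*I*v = v*(v - 7*I)*(v - I)*(v + 5*I)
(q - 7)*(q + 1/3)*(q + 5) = q^3 - 5*q^2/3 - 107*q/3 - 35/3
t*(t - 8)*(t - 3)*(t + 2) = t^4 - 9*t^3 + 2*t^2 + 48*t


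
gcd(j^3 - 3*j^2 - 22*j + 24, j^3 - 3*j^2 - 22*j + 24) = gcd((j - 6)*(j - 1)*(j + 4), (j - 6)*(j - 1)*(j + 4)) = j^3 - 3*j^2 - 22*j + 24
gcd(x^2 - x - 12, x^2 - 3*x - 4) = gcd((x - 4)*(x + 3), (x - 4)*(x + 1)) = x - 4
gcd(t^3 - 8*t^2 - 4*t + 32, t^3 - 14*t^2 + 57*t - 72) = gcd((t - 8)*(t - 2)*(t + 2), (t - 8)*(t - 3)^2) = t - 8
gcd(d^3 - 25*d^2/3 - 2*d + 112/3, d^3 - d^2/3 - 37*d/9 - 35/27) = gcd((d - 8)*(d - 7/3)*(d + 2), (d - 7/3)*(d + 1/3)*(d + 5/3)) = d - 7/3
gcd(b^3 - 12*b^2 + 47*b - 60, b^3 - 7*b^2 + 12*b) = b^2 - 7*b + 12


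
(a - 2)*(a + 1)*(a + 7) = a^3 + 6*a^2 - 9*a - 14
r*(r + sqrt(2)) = r^2 + sqrt(2)*r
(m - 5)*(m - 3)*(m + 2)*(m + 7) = m^4 + m^3 - 43*m^2 + 23*m + 210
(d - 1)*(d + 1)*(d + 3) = d^3 + 3*d^2 - d - 3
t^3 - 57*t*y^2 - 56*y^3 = (t - 8*y)*(t + y)*(t + 7*y)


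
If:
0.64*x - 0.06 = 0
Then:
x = 0.09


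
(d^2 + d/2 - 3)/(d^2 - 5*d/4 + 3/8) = 4*(2*d^2 + d - 6)/(8*d^2 - 10*d + 3)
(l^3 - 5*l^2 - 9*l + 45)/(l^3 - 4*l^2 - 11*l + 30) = (l - 3)/(l - 2)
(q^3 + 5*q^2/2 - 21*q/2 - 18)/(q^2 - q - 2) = (-q^3 - 5*q^2/2 + 21*q/2 + 18)/(-q^2 + q + 2)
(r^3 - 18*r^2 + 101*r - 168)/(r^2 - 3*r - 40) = (r^2 - 10*r + 21)/(r + 5)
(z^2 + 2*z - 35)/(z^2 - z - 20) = (z + 7)/(z + 4)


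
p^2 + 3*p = p*(p + 3)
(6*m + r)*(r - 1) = 6*m*r - 6*m + r^2 - r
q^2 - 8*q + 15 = (q - 5)*(q - 3)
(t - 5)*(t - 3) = t^2 - 8*t + 15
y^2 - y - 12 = (y - 4)*(y + 3)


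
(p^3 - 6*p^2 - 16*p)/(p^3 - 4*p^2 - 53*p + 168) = p*(p + 2)/(p^2 + 4*p - 21)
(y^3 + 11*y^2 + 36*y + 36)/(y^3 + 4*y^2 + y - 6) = (y + 6)/(y - 1)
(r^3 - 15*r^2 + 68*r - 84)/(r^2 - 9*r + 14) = r - 6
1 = 1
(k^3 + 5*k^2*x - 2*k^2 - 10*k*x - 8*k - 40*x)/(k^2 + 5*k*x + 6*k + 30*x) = (k^2 - 2*k - 8)/(k + 6)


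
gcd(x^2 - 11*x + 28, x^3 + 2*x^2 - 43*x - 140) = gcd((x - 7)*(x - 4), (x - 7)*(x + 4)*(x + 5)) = x - 7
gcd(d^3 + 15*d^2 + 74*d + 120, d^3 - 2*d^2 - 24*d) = d + 4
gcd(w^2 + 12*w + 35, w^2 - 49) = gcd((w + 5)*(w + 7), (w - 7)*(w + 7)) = w + 7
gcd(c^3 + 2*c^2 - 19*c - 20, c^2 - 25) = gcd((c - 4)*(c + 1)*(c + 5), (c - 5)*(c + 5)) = c + 5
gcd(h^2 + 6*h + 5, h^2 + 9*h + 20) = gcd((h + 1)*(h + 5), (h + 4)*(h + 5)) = h + 5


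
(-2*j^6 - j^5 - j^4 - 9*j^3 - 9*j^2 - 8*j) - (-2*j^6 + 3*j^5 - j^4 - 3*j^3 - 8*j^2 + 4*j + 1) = -4*j^5 - 6*j^3 - j^2 - 12*j - 1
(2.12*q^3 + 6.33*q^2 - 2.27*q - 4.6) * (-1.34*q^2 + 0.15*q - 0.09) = -2.8408*q^5 - 8.1642*q^4 + 3.8005*q^3 + 5.2538*q^2 - 0.4857*q + 0.414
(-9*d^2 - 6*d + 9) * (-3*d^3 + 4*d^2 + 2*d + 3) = 27*d^5 - 18*d^4 - 69*d^3 - 3*d^2 + 27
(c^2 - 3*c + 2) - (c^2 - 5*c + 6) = 2*c - 4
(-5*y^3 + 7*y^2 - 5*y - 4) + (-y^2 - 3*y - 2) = -5*y^3 + 6*y^2 - 8*y - 6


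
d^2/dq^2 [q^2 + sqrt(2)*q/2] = 2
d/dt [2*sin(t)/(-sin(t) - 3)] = -6*cos(t)/(sin(t) + 3)^2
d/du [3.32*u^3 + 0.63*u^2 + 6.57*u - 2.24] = 9.96*u^2 + 1.26*u + 6.57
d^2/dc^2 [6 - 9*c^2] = -18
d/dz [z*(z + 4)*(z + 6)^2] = 4*z^3 + 48*z^2 + 168*z + 144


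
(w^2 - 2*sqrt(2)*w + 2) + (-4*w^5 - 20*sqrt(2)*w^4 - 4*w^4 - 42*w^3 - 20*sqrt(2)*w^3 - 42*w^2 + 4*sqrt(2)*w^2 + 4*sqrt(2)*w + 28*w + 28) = -4*w^5 - 20*sqrt(2)*w^4 - 4*w^4 - 42*w^3 - 20*sqrt(2)*w^3 - 41*w^2 + 4*sqrt(2)*w^2 + 2*sqrt(2)*w + 28*w + 30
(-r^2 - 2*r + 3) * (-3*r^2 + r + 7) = 3*r^4 + 5*r^3 - 18*r^2 - 11*r + 21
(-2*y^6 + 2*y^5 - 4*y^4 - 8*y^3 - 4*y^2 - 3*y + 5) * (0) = 0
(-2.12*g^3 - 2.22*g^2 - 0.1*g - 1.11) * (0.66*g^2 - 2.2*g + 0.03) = -1.3992*g^5 + 3.1988*g^4 + 4.7544*g^3 - 0.5792*g^2 + 2.439*g - 0.0333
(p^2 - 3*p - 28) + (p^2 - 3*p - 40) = 2*p^2 - 6*p - 68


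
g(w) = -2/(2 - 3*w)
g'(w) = -6/(2 - 3*w)^2 = -6/(3*w - 2)^2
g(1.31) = 1.04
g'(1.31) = -1.61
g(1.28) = 1.09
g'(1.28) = -1.77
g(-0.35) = -0.66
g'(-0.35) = -0.64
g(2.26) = 0.42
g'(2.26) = -0.26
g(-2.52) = -0.21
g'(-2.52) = -0.07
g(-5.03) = -0.12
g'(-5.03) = -0.02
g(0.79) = 5.41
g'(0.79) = -43.83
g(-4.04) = -0.14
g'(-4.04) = -0.03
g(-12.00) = -0.05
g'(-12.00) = 0.00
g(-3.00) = -0.18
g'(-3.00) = -0.05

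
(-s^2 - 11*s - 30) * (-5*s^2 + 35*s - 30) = 5*s^4 + 20*s^3 - 205*s^2 - 720*s + 900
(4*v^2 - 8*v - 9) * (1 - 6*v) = -24*v^3 + 52*v^2 + 46*v - 9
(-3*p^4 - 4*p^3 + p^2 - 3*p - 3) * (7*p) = -21*p^5 - 28*p^4 + 7*p^3 - 21*p^2 - 21*p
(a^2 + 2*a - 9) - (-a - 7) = a^2 + 3*a - 2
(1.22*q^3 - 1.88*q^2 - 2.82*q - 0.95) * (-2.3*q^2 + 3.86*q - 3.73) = -2.806*q^5 + 9.0332*q^4 - 5.3214*q^3 - 1.6878*q^2 + 6.8516*q + 3.5435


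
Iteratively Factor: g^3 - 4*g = (g + 2)*(g^2 - 2*g) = (g - 2)*(g + 2)*(g)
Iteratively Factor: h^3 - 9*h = (h - 3)*(h^2 + 3*h) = h*(h - 3)*(h + 3)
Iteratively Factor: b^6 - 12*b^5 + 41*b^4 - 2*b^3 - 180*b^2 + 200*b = (b + 2)*(b^5 - 14*b^4 + 69*b^3 - 140*b^2 + 100*b) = (b - 5)*(b + 2)*(b^4 - 9*b^3 + 24*b^2 - 20*b) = (b - 5)^2*(b + 2)*(b^3 - 4*b^2 + 4*b) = (b - 5)^2*(b - 2)*(b + 2)*(b^2 - 2*b) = b*(b - 5)^2*(b - 2)*(b + 2)*(b - 2)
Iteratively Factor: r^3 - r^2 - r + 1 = (r + 1)*(r^2 - 2*r + 1) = (r - 1)*(r + 1)*(r - 1)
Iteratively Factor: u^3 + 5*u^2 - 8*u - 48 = (u - 3)*(u^2 + 8*u + 16) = (u - 3)*(u + 4)*(u + 4)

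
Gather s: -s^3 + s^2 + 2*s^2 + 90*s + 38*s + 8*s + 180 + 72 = -s^3 + 3*s^2 + 136*s + 252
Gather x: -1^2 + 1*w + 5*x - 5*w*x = w + x*(5 - 5*w) - 1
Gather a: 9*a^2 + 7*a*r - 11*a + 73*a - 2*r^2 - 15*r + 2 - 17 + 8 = 9*a^2 + a*(7*r + 62) - 2*r^2 - 15*r - 7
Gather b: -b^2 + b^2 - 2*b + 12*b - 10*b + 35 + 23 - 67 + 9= 0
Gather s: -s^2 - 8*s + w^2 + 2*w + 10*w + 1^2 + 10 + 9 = -s^2 - 8*s + w^2 + 12*w + 20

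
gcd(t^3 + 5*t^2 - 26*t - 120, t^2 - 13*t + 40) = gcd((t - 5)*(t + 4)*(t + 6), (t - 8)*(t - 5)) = t - 5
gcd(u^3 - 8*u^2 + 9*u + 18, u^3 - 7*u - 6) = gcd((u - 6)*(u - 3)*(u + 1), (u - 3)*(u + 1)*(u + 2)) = u^2 - 2*u - 3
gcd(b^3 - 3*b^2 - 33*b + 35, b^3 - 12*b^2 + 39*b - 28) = b^2 - 8*b + 7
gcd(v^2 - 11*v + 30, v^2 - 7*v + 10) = v - 5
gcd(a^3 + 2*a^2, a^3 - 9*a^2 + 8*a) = a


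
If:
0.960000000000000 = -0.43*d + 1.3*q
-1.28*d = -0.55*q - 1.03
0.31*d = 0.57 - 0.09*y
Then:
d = 1.31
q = 1.17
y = 1.83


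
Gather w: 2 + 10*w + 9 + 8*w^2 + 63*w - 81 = 8*w^2 + 73*w - 70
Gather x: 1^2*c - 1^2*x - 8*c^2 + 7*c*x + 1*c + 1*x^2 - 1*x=-8*c^2 + 2*c + x^2 + x*(7*c - 2)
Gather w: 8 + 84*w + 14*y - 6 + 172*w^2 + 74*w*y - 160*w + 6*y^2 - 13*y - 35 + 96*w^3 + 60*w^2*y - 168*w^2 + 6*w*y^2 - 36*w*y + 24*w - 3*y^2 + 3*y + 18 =96*w^3 + w^2*(60*y + 4) + w*(6*y^2 + 38*y - 52) + 3*y^2 + 4*y - 15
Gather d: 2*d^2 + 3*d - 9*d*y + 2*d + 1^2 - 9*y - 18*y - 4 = 2*d^2 + d*(5 - 9*y) - 27*y - 3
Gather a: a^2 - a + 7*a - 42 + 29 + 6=a^2 + 6*a - 7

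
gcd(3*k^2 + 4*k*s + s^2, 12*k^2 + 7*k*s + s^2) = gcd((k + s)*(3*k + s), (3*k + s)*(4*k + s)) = 3*k + s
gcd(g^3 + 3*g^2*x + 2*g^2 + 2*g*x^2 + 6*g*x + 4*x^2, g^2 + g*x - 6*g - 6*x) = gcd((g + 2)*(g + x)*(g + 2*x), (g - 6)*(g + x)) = g + x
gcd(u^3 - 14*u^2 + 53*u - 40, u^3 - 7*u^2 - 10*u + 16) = u^2 - 9*u + 8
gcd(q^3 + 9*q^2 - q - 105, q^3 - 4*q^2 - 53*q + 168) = q^2 + 4*q - 21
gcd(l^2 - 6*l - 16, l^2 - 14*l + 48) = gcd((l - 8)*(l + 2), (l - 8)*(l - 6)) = l - 8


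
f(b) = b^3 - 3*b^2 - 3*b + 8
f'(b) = 3*b^2 - 6*b - 3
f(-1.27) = 4.92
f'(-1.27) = 9.46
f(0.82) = 4.07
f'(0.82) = -5.90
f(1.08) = 2.52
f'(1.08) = -5.98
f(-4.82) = -159.22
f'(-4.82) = 95.62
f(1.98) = -1.94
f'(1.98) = -3.12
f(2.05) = -2.14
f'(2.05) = -2.69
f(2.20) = -2.47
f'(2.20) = -1.68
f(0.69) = 4.83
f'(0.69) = -5.71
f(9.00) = 467.00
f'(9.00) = 186.00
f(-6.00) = -298.00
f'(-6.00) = 141.00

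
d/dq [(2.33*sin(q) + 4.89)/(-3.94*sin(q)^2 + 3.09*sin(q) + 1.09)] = (9.1802*sin(q)^2 + 38.5332*sin(q) - 12.5704)*cos(q)/(15.5236*sin(q)^4 - 24.3492*sin(q)^3 + 0.9589*sin(q)^2 + 6.7362*sin(q) + 1.1881)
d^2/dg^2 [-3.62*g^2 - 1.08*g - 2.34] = -7.24000000000000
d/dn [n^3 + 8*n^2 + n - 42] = 3*n^2 + 16*n + 1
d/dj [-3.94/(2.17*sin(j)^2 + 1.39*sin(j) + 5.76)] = (17.0996*sin(j) + 5.4766)*cos(j)/(2.17*sin(j)^2 + 1.39*sin(j) + 5.76)^2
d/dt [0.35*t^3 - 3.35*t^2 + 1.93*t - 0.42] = 1.05*t^2 - 6.7*t + 1.93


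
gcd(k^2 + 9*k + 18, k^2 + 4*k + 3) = k + 3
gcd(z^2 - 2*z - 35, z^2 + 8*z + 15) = z + 5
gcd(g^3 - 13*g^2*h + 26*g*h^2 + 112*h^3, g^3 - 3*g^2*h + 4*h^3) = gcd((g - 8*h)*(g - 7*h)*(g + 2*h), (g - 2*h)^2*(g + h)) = 1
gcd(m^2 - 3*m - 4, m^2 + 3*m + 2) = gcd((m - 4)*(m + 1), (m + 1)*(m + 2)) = m + 1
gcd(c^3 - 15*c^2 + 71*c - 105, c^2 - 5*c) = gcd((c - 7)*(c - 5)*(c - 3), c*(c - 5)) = c - 5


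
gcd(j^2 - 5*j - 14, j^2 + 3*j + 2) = j + 2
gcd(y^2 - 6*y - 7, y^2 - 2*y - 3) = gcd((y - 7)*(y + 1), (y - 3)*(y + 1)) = y + 1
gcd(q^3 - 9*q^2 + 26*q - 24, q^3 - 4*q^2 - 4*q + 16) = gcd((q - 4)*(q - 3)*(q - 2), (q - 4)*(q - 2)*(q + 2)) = q^2 - 6*q + 8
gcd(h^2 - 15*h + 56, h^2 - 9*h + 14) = h - 7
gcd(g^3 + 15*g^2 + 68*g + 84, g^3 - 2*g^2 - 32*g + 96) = g + 6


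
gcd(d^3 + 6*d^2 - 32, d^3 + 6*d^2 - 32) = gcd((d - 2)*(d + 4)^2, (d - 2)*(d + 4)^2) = d^3 + 6*d^2 - 32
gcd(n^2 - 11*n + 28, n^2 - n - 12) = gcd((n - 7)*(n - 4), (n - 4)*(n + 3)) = n - 4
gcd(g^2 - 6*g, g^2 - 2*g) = g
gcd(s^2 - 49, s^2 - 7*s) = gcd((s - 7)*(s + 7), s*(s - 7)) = s - 7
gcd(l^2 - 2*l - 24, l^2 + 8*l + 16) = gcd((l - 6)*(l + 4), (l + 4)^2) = l + 4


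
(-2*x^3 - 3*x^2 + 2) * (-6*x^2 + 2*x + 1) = 12*x^5 + 14*x^4 - 8*x^3 - 15*x^2 + 4*x + 2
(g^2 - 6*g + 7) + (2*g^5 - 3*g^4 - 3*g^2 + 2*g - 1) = 2*g^5 - 3*g^4 - 2*g^2 - 4*g + 6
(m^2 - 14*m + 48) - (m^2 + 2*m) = 48 - 16*m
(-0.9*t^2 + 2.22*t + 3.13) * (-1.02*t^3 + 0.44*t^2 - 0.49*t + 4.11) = 0.918*t^5 - 2.6604*t^4 - 1.7748*t^3 - 3.4096*t^2 + 7.5905*t + 12.8643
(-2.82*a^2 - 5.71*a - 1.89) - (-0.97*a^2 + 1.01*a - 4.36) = -1.85*a^2 - 6.72*a + 2.47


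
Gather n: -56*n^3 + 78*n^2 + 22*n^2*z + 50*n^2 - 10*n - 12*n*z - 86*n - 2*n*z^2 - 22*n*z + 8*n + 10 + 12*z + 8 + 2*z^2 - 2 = -56*n^3 + n^2*(22*z + 128) + n*(-2*z^2 - 34*z - 88) + 2*z^2 + 12*z + 16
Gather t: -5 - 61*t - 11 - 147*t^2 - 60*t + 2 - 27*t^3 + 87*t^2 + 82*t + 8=-27*t^3 - 60*t^2 - 39*t - 6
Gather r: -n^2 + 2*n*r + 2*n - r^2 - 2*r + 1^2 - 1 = -n^2 + 2*n - r^2 + r*(2*n - 2)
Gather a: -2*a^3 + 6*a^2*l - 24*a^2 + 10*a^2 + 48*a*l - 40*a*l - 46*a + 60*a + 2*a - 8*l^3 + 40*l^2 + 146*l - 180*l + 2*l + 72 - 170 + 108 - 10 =-2*a^3 + a^2*(6*l - 14) + a*(8*l + 16) - 8*l^3 + 40*l^2 - 32*l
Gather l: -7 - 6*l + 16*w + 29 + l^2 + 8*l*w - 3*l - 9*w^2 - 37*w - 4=l^2 + l*(8*w - 9) - 9*w^2 - 21*w + 18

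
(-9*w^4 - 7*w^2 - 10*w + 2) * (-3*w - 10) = 27*w^5 + 90*w^4 + 21*w^3 + 100*w^2 + 94*w - 20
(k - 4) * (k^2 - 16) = k^3 - 4*k^2 - 16*k + 64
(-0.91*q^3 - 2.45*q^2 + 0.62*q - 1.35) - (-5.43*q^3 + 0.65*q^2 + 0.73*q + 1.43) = 4.52*q^3 - 3.1*q^2 - 0.11*q - 2.78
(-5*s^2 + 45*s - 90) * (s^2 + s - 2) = -5*s^4 + 40*s^3 - 35*s^2 - 180*s + 180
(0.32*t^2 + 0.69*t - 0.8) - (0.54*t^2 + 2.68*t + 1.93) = -0.22*t^2 - 1.99*t - 2.73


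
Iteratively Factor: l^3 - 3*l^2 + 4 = (l - 2)*(l^2 - l - 2) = (l - 2)^2*(l + 1)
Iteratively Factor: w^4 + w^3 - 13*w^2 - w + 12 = (w + 1)*(w^3 - 13*w + 12) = (w - 1)*(w + 1)*(w^2 + w - 12) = (w - 1)*(w + 1)*(w + 4)*(w - 3)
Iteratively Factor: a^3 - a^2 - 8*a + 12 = (a + 3)*(a^2 - 4*a + 4) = (a - 2)*(a + 3)*(a - 2)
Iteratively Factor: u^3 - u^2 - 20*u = (u + 4)*(u^2 - 5*u) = (u - 5)*(u + 4)*(u)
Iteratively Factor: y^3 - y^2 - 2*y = (y + 1)*(y^2 - 2*y) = y*(y + 1)*(y - 2)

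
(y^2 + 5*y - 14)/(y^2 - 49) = (y - 2)/(y - 7)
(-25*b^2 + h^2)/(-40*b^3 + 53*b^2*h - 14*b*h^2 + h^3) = (5*b + h)/(8*b^2 - 9*b*h + h^2)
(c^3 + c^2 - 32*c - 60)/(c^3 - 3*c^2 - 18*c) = (c^2 + 7*c + 10)/(c*(c + 3))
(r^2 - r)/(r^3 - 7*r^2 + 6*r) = 1/(r - 6)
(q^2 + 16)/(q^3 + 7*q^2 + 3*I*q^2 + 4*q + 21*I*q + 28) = (q - 4*I)/(q^2 + q*(7 - I) - 7*I)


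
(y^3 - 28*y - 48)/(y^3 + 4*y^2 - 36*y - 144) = (y + 2)/(y + 6)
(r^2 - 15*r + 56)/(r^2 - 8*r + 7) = (r - 8)/(r - 1)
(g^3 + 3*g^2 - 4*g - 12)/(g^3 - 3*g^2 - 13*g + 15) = (g^2 - 4)/(g^2 - 6*g + 5)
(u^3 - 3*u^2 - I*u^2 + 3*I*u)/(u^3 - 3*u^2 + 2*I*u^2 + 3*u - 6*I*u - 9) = u/(u + 3*I)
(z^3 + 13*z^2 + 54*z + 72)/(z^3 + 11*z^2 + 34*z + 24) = (z + 3)/(z + 1)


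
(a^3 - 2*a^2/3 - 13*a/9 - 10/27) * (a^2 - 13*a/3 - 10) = a^5 - 5*a^4 - 77*a^3/9 + 113*a^2/9 + 1300*a/81 + 100/27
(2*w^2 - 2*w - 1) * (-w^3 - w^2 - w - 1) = -2*w^5 + w^3 + w^2 + 3*w + 1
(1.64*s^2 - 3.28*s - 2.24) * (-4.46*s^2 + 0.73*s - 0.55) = -7.3144*s^4 + 15.826*s^3 + 6.694*s^2 + 0.1688*s + 1.232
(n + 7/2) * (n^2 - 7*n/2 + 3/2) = n^3 - 43*n/4 + 21/4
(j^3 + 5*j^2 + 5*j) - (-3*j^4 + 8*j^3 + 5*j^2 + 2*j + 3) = 3*j^4 - 7*j^3 + 3*j - 3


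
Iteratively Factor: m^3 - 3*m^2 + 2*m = (m - 2)*(m^2 - m) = m*(m - 2)*(m - 1)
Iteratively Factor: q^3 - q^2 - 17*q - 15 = (q + 3)*(q^2 - 4*q - 5) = (q + 1)*(q + 3)*(q - 5)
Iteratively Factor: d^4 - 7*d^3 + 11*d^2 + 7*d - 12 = (d - 3)*(d^3 - 4*d^2 - d + 4) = (d - 3)*(d + 1)*(d^2 - 5*d + 4) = (d - 4)*(d - 3)*(d + 1)*(d - 1)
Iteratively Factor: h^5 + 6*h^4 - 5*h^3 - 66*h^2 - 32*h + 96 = (h - 3)*(h^4 + 9*h^3 + 22*h^2 - 32) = (h - 3)*(h - 1)*(h^3 + 10*h^2 + 32*h + 32) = (h - 3)*(h - 1)*(h + 4)*(h^2 + 6*h + 8) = (h - 3)*(h - 1)*(h + 4)^2*(h + 2)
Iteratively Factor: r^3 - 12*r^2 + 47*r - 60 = (r - 3)*(r^2 - 9*r + 20) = (r - 4)*(r - 3)*(r - 5)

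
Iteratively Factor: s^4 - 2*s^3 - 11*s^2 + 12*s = (s + 3)*(s^3 - 5*s^2 + 4*s) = s*(s + 3)*(s^2 - 5*s + 4) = s*(s - 1)*(s + 3)*(s - 4)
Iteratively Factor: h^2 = (h)*(h)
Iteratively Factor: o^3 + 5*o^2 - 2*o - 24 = (o + 4)*(o^2 + o - 6) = (o + 3)*(o + 4)*(o - 2)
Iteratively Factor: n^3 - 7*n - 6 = (n + 1)*(n^2 - n - 6) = (n + 1)*(n + 2)*(n - 3)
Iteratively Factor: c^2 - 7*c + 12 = (c - 3)*(c - 4)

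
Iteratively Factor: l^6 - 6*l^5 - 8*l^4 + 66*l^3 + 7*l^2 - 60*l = (l - 5)*(l^5 - l^4 - 13*l^3 + l^2 + 12*l) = (l - 5)*(l + 3)*(l^4 - 4*l^3 - l^2 + 4*l) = l*(l - 5)*(l + 3)*(l^3 - 4*l^2 - l + 4) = l*(l - 5)*(l - 1)*(l + 3)*(l^2 - 3*l - 4) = l*(l - 5)*(l - 4)*(l - 1)*(l + 3)*(l + 1)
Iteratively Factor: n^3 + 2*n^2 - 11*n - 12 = (n - 3)*(n^2 + 5*n + 4) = (n - 3)*(n + 1)*(n + 4)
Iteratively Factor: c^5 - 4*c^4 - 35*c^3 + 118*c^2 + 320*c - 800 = (c + 4)*(c^4 - 8*c^3 - 3*c^2 + 130*c - 200) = (c - 5)*(c + 4)*(c^3 - 3*c^2 - 18*c + 40) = (c - 5)^2*(c + 4)*(c^2 + 2*c - 8) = (c - 5)^2*(c - 2)*(c + 4)*(c + 4)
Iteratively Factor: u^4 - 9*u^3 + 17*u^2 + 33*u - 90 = (u - 3)*(u^3 - 6*u^2 - u + 30) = (u - 5)*(u - 3)*(u^2 - u - 6) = (u - 5)*(u - 3)*(u + 2)*(u - 3)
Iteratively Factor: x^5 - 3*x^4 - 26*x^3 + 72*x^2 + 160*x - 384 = (x - 4)*(x^4 + x^3 - 22*x^2 - 16*x + 96) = (x - 4)*(x + 3)*(x^3 - 2*x^2 - 16*x + 32) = (x - 4)^2*(x + 3)*(x^2 + 2*x - 8) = (x - 4)^2*(x - 2)*(x + 3)*(x + 4)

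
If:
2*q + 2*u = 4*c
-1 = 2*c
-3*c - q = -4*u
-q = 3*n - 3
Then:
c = -1/2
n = 7/6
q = -1/2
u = -1/2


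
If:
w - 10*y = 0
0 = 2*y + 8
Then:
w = -40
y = -4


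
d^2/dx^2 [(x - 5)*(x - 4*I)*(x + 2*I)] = 6*x - 10 - 4*I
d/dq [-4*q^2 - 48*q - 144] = -8*q - 48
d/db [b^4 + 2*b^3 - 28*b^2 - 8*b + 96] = 4*b^3 + 6*b^2 - 56*b - 8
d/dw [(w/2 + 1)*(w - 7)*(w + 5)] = 3*w^2/2 - 39/2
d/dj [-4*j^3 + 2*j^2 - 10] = 4*j*(1 - 3*j)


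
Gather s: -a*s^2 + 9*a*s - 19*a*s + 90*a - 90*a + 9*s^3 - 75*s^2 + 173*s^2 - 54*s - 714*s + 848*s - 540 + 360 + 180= 9*s^3 + s^2*(98 - a) + s*(80 - 10*a)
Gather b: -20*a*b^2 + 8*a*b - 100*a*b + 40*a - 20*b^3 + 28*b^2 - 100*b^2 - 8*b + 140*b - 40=40*a - 20*b^3 + b^2*(-20*a - 72) + b*(132 - 92*a) - 40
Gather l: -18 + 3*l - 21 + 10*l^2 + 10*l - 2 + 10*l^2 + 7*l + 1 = 20*l^2 + 20*l - 40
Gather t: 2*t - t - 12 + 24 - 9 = t + 3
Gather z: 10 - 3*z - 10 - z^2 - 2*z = -z^2 - 5*z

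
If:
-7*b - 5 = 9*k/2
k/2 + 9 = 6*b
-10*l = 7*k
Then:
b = 76/61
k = -186/61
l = 651/305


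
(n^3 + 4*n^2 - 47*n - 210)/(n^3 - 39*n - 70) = (n + 6)/(n + 2)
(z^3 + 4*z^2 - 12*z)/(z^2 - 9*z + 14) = z*(z + 6)/(z - 7)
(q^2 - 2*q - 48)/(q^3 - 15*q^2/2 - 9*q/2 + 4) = 2*(q + 6)/(2*q^2 + q - 1)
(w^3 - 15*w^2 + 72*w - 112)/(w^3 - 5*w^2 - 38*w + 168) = (w - 4)/(w + 6)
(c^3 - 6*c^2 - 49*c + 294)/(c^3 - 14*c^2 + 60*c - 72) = (c^2 - 49)/(c^2 - 8*c + 12)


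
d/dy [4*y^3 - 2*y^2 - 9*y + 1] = 12*y^2 - 4*y - 9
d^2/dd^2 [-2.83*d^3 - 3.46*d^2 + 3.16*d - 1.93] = -16.98*d - 6.92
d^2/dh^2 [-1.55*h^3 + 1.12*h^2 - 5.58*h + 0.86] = 2.24 - 9.3*h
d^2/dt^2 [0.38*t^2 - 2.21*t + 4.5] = 0.760000000000000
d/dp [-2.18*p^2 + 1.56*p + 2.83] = 1.56 - 4.36*p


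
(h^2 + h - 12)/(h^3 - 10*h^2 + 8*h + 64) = (h^2 + h - 12)/(h^3 - 10*h^2 + 8*h + 64)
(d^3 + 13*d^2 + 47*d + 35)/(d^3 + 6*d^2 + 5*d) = (d + 7)/d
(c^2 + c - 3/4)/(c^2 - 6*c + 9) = (c^2 + c - 3/4)/(c^2 - 6*c + 9)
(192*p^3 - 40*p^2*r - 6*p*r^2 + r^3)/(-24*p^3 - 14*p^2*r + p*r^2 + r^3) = (-48*p^2 - 2*p*r + r^2)/(6*p^2 + 5*p*r + r^2)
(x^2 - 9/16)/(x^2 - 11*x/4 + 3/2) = (x + 3/4)/(x - 2)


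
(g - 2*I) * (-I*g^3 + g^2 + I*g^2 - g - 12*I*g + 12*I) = -I*g^4 - g^3 + I*g^3 + g^2 - 14*I*g^2 - 24*g + 14*I*g + 24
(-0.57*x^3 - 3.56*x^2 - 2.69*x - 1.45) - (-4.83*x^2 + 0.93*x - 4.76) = -0.57*x^3 + 1.27*x^2 - 3.62*x + 3.31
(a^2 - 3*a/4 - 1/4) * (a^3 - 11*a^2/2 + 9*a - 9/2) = a^5 - 25*a^4/4 + 103*a^3/8 - 79*a^2/8 + 9*a/8 + 9/8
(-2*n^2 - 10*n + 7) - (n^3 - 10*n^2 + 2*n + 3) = -n^3 + 8*n^2 - 12*n + 4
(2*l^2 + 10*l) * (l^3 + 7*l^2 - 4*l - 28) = 2*l^5 + 24*l^4 + 62*l^3 - 96*l^2 - 280*l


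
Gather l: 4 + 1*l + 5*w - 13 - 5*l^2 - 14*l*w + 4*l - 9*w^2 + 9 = -5*l^2 + l*(5 - 14*w) - 9*w^2 + 5*w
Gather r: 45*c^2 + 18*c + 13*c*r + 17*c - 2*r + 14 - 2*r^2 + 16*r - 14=45*c^2 + 35*c - 2*r^2 + r*(13*c + 14)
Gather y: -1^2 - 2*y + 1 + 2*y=0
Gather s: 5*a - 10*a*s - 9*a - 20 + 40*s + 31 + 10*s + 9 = -4*a + s*(50 - 10*a) + 20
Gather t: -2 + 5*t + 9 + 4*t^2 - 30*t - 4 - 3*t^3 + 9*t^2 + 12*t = -3*t^3 + 13*t^2 - 13*t + 3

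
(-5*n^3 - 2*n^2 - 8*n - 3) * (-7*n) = 35*n^4 + 14*n^3 + 56*n^2 + 21*n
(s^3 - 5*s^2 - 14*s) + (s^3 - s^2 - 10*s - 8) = 2*s^3 - 6*s^2 - 24*s - 8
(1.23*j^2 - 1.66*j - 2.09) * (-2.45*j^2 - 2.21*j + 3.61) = -3.0135*j^4 + 1.3487*j^3 + 13.2294*j^2 - 1.3737*j - 7.5449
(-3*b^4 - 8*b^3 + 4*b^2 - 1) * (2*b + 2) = -6*b^5 - 22*b^4 - 8*b^3 + 8*b^2 - 2*b - 2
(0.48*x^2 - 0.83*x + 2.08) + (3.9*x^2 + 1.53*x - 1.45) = 4.38*x^2 + 0.7*x + 0.63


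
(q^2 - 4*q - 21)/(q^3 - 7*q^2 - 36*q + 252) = (q + 3)/(q^2 - 36)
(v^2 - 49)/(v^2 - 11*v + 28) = (v + 7)/(v - 4)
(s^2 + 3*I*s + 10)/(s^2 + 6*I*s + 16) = (s + 5*I)/(s + 8*I)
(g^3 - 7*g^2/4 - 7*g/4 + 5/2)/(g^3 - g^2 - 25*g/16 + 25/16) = 4*(g - 2)/(4*g - 5)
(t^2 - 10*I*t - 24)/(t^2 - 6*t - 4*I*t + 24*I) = (t - 6*I)/(t - 6)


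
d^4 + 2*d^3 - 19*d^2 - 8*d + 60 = (d - 3)*(d - 2)*(d + 2)*(d + 5)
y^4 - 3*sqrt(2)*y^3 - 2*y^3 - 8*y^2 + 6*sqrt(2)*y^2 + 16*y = y*(y - 2)*(y - 4*sqrt(2))*(y + sqrt(2))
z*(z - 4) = z^2 - 4*z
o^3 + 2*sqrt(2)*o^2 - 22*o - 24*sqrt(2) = (o - 3*sqrt(2))*(o + sqrt(2))*(o + 4*sqrt(2))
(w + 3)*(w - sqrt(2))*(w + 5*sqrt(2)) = w^3 + 3*w^2 + 4*sqrt(2)*w^2 - 10*w + 12*sqrt(2)*w - 30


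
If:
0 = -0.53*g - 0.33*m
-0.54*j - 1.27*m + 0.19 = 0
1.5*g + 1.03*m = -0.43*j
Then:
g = -0.10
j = -0.04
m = 0.17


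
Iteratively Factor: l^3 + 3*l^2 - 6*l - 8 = (l + 4)*(l^2 - l - 2) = (l - 2)*(l + 4)*(l + 1)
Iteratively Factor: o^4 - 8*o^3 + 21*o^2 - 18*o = (o)*(o^3 - 8*o^2 + 21*o - 18) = o*(o - 3)*(o^2 - 5*o + 6) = o*(o - 3)^2*(o - 2)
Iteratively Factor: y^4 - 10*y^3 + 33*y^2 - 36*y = (y)*(y^3 - 10*y^2 + 33*y - 36) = y*(y - 3)*(y^2 - 7*y + 12) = y*(y - 4)*(y - 3)*(y - 3)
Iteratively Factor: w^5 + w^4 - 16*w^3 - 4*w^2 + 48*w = (w - 2)*(w^4 + 3*w^3 - 10*w^2 - 24*w) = (w - 2)*(w + 2)*(w^3 + w^2 - 12*w) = (w - 2)*(w + 2)*(w + 4)*(w^2 - 3*w) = (w - 3)*(w - 2)*(w + 2)*(w + 4)*(w)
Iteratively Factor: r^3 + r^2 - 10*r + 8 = (r - 2)*(r^2 + 3*r - 4) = (r - 2)*(r + 4)*(r - 1)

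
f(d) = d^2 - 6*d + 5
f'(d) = 2*d - 6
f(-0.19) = 6.18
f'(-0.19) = -6.38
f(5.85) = 4.12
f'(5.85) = 5.70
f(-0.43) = 7.76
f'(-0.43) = -6.86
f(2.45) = -3.70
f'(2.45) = -1.10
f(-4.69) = 55.14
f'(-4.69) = -15.38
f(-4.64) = 54.37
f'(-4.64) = -15.28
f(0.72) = 1.20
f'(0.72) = -4.56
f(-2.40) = 25.16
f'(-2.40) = -10.80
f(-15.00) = 320.00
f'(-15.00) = -36.00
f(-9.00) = 140.00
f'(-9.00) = -24.00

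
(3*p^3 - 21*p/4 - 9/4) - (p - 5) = 3*p^3 - 25*p/4 + 11/4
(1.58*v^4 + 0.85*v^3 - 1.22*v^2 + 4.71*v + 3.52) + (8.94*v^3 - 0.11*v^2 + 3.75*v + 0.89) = 1.58*v^4 + 9.79*v^3 - 1.33*v^2 + 8.46*v + 4.41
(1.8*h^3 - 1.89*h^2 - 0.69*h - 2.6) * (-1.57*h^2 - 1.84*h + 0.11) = -2.826*h^5 - 0.3447*h^4 + 4.7589*h^3 + 5.1437*h^2 + 4.7081*h - 0.286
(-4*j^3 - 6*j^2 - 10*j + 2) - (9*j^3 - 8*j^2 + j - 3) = -13*j^3 + 2*j^2 - 11*j + 5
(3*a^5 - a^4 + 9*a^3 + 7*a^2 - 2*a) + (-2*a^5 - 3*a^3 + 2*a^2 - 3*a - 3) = a^5 - a^4 + 6*a^3 + 9*a^2 - 5*a - 3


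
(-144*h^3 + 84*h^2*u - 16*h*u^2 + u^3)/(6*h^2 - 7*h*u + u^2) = (24*h^2 - 10*h*u + u^2)/(-h + u)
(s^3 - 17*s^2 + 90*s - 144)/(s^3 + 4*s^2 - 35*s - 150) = (s^2 - 11*s + 24)/(s^2 + 10*s + 25)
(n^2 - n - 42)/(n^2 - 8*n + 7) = (n + 6)/(n - 1)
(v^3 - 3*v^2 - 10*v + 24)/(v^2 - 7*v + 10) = (v^2 - v - 12)/(v - 5)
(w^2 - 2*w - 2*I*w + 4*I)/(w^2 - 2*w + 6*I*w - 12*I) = (w - 2*I)/(w + 6*I)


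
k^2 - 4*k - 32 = (k - 8)*(k + 4)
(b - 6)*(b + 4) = b^2 - 2*b - 24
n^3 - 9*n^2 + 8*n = n*(n - 8)*(n - 1)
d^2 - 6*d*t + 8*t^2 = (d - 4*t)*(d - 2*t)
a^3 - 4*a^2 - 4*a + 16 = (a - 4)*(a - 2)*(a + 2)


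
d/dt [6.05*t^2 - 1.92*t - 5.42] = 12.1*t - 1.92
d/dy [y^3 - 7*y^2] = y*(3*y - 14)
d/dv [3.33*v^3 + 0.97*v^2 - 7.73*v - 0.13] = 9.99*v^2 + 1.94*v - 7.73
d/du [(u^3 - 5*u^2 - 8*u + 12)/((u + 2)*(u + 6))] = (u^2 + 12*u - 48)/(u^2 + 12*u + 36)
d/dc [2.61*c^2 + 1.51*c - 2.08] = 5.22*c + 1.51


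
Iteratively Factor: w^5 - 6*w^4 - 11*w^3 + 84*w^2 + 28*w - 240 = (w + 2)*(w^4 - 8*w^3 + 5*w^2 + 74*w - 120) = (w - 4)*(w + 2)*(w^3 - 4*w^2 - 11*w + 30) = (w - 4)*(w - 2)*(w + 2)*(w^2 - 2*w - 15) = (w - 4)*(w - 2)*(w + 2)*(w + 3)*(w - 5)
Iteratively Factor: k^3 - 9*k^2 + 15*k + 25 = (k + 1)*(k^2 - 10*k + 25) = (k - 5)*(k + 1)*(k - 5)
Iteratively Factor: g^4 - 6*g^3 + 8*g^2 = (g)*(g^3 - 6*g^2 + 8*g) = g*(g - 2)*(g^2 - 4*g) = g*(g - 4)*(g - 2)*(g)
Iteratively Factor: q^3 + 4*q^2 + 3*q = (q + 3)*(q^2 + q) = (q + 1)*(q + 3)*(q)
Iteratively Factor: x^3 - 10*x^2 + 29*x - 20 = (x - 5)*(x^2 - 5*x + 4) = (x - 5)*(x - 1)*(x - 4)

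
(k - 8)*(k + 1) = k^2 - 7*k - 8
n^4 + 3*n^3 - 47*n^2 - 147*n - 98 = (n - 7)*(n + 1)*(n + 2)*(n + 7)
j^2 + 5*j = j*(j + 5)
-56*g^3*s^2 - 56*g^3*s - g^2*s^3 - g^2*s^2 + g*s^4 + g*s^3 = s*(-8*g + s)*(7*g + s)*(g*s + g)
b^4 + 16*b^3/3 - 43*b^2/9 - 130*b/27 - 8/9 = (b - 4/3)*(b + 1/3)^2*(b + 6)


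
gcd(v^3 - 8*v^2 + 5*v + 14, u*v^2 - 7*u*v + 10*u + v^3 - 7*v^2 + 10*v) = v - 2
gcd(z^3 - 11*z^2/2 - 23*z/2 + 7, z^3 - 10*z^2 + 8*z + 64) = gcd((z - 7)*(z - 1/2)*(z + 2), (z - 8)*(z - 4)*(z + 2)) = z + 2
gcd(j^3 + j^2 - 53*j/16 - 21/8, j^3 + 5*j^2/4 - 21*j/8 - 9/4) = j^2 + 11*j/4 + 3/2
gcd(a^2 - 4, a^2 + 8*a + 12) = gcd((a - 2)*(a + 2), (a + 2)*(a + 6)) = a + 2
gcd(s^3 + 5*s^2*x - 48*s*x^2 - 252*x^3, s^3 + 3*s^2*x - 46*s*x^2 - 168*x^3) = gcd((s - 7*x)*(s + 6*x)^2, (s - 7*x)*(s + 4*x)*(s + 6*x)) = -s^2 + s*x + 42*x^2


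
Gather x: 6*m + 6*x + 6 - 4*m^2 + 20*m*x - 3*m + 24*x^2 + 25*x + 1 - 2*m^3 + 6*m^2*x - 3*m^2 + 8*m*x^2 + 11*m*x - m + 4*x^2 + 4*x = -2*m^3 - 7*m^2 + 2*m + x^2*(8*m + 28) + x*(6*m^2 + 31*m + 35) + 7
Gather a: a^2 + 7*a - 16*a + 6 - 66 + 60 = a^2 - 9*a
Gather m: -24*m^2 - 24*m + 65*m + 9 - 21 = -24*m^2 + 41*m - 12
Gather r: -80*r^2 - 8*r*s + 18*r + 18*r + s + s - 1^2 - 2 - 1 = -80*r^2 + r*(36 - 8*s) + 2*s - 4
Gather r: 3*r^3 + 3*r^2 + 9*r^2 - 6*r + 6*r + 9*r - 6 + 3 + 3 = 3*r^3 + 12*r^2 + 9*r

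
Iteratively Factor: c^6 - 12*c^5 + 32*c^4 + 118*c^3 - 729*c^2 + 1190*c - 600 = (c - 5)*(c^5 - 7*c^4 - 3*c^3 + 103*c^2 - 214*c + 120) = (c - 5)*(c - 2)*(c^4 - 5*c^3 - 13*c^2 + 77*c - 60) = (c - 5)*(c - 2)*(c + 4)*(c^3 - 9*c^2 + 23*c - 15) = (c - 5)^2*(c - 2)*(c + 4)*(c^2 - 4*c + 3) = (c - 5)^2*(c - 2)*(c - 1)*(c + 4)*(c - 3)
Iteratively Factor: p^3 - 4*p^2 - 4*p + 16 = (p - 2)*(p^2 - 2*p - 8) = (p - 4)*(p - 2)*(p + 2)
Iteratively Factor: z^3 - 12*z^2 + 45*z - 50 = (z - 5)*(z^2 - 7*z + 10) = (z - 5)*(z - 2)*(z - 5)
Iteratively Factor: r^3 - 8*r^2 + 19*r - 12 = (r - 4)*(r^2 - 4*r + 3) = (r - 4)*(r - 3)*(r - 1)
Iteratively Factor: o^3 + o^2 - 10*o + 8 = (o - 1)*(o^2 + 2*o - 8) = (o - 2)*(o - 1)*(o + 4)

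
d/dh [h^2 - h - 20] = 2*h - 1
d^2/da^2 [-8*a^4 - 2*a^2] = -96*a^2 - 4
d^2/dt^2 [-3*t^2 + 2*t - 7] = -6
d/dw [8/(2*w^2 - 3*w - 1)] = 8*(3 - 4*w)/(-2*w^2 + 3*w + 1)^2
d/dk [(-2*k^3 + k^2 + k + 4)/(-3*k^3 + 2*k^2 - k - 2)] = (-k^4 + 10*k^3 + 45*k^2 - 20*k + 2)/(9*k^6 - 12*k^5 + 10*k^4 + 8*k^3 - 7*k^2 + 4*k + 4)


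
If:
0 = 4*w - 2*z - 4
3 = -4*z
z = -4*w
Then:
No Solution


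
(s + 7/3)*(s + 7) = s^2 + 28*s/3 + 49/3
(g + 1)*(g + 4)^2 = g^3 + 9*g^2 + 24*g + 16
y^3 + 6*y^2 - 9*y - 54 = (y - 3)*(y + 3)*(y + 6)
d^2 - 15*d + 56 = (d - 8)*(d - 7)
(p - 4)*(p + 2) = p^2 - 2*p - 8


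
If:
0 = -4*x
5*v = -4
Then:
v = -4/5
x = 0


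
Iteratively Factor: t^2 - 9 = (t - 3)*(t + 3)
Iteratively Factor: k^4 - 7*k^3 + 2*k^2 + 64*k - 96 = (k - 2)*(k^3 - 5*k^2 - 8*k + 48) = (k - 4)*(k - 2)*(k^2 - k - 12) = (k - 4)^2*(k - 2)*(k + 3)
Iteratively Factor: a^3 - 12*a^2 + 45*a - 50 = (a - 5)*(a^2 - 7*a + 10) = (a - 5)*(a - 2)*(a - 5)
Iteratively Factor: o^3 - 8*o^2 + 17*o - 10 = (o - 5)*(o^2 - 3*o + 2) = (o - 5)*(o - 1)*(o - 2)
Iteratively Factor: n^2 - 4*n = (n - 4)*(n)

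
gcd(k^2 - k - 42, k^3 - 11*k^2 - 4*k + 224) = k - 7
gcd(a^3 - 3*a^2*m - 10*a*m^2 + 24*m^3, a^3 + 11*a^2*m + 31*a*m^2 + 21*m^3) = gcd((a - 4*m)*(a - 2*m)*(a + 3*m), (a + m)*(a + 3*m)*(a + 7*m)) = a + 3*m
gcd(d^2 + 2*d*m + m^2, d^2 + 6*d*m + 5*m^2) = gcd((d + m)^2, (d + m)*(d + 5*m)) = d + m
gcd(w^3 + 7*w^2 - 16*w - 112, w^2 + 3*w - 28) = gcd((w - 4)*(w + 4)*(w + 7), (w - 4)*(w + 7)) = w^2 + 3*w - 28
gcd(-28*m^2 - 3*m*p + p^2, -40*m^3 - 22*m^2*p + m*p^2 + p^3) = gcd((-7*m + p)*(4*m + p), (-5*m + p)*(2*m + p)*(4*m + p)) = 4*m + p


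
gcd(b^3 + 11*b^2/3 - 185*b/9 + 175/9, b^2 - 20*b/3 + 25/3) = b - 5/3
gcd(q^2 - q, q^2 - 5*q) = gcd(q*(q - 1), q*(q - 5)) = q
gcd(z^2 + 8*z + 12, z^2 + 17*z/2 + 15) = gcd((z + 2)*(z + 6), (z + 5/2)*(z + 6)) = z + 6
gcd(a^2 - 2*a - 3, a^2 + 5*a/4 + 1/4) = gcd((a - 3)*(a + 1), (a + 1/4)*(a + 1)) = a + 1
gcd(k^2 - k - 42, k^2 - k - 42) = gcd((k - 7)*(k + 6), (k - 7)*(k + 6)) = k^2 - k - 42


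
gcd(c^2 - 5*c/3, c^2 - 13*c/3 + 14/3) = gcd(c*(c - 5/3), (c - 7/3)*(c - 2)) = 1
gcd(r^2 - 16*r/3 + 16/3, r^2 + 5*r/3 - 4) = r - 4/3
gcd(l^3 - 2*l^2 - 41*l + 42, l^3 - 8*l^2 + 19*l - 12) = l - 1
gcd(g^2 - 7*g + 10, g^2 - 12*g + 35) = g - 5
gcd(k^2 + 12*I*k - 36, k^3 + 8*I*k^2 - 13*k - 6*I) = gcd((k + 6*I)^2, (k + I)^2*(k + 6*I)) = k + 6*I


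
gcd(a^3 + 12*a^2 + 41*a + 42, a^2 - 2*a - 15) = a + 3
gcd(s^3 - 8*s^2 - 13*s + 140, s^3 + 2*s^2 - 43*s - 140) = s^2 - 3*s - 28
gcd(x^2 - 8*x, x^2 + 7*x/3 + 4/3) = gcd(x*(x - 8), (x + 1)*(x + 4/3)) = 1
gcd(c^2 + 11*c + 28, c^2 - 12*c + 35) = 1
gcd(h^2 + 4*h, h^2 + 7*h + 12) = h + 4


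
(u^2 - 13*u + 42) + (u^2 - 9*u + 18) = 2*u^2 - 22*u + 60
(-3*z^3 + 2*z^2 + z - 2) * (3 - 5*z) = 15*z^4 - 19*z^3 + z^2 + 13*z - 6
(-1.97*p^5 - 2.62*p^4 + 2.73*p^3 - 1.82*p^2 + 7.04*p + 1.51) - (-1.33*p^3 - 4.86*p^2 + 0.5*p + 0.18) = -1.97*p^5 - 2.62*p^4 + 4.06*p^3 + 3.04*p^2 + 6.54*p + 1.33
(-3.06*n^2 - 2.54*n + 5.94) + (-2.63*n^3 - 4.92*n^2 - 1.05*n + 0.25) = -2.63*n^3 - 7.98*n^2 - 3.59*n + 6.19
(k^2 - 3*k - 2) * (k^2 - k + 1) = k^4 - 4*k^3 + 2*k^2 - k - 2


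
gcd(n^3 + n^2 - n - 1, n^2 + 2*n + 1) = n^2 + 2*n + 1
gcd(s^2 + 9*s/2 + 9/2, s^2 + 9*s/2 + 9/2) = s^2 + 9*s/2 + 9/2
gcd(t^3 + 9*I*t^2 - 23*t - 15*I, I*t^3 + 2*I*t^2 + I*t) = 1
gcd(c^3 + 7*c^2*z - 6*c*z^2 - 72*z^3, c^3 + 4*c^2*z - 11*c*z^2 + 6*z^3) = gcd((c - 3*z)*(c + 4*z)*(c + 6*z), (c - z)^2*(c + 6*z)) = c + 6*z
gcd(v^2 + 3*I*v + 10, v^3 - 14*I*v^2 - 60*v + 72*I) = v - 2*I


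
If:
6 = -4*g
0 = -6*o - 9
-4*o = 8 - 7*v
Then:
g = -3/2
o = -3/2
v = 2/7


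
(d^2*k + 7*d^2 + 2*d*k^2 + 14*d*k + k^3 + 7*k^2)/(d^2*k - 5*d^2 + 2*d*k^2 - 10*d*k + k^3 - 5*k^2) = (k + 7)/(k - 5)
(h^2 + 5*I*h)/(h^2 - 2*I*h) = (h + 5*I)/(h - 2*I)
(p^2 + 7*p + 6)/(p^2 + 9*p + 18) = (p + 1)/(p + 3)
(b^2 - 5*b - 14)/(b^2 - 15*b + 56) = (b + 2)/(b - 8)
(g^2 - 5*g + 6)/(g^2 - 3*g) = (g - 2)/g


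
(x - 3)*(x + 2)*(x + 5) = x^3 + 4*x^2 - 11*x - 30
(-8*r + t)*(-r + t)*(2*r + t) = 16*r^3 - 10*r^2*t - 7*r*t^2 + t^3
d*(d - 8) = d^2 - 8*d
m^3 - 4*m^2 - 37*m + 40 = (m - 8)*(m - 1)*(m + 5)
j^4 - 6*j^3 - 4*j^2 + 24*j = j*(j - 6)*(j - 2)*(j + 2)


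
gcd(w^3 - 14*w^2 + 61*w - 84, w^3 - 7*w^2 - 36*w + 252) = w - 7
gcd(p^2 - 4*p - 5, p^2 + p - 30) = p - 5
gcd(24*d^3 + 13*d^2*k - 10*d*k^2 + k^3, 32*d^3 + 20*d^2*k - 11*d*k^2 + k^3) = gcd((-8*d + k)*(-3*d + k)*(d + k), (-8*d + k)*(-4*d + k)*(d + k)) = 8*d^2 + 7*d*k - k^2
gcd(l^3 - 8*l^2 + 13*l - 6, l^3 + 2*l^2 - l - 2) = l - 1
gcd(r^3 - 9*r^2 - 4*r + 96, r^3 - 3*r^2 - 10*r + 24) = r^2 - r - 12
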